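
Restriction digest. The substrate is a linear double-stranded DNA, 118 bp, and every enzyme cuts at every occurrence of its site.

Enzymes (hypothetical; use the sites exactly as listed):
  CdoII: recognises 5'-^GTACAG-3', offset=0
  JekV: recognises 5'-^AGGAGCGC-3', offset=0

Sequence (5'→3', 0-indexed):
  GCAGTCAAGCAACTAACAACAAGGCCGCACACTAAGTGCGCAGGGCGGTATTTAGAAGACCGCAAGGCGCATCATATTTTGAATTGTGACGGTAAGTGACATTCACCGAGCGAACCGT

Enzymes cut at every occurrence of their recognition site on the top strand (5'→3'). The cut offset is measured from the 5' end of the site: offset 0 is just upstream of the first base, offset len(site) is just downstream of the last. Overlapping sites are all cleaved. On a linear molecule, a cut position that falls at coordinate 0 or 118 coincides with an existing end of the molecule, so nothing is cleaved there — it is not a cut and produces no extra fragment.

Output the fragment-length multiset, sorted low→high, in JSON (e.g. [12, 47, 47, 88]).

Per-enzyme occurrences:
  CdoII (GTACAG, off=0): no sites
  JekV (AGGAGCGC, off=0): no sites

All cut coordinates (distinct, sorted): ∅

Fragments:
  no cuts → one linear fragment of 118 bp

[118]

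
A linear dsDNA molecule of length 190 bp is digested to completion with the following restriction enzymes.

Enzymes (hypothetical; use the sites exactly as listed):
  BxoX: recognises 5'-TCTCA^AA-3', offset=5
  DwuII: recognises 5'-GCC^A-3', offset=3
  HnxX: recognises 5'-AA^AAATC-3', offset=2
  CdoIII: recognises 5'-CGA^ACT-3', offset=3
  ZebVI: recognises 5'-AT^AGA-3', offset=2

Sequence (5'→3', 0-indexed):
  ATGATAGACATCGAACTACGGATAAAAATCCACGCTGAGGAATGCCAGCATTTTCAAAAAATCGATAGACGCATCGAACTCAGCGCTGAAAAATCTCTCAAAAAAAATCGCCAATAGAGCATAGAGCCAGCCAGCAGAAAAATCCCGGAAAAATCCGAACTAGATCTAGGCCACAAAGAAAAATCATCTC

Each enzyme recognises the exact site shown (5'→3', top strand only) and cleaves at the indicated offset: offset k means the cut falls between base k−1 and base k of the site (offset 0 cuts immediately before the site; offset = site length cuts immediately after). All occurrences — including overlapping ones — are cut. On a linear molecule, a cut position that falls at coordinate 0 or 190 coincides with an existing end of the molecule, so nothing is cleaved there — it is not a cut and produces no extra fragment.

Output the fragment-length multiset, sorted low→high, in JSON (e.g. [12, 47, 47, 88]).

Per-enzyme occurrences:
  BxoX TCTCAAA/5: at [95] ⇒ [100]
  DwuII GCCA/3: at [43, 109, 125, 129, 169] ⇒ [46, 112, 128, 132, 172]
  HnxX AAAAATC/2: at [23, 56, 88, 102, 137, 148, 178] ⇒ [25, 58, 90, 104, 139, 150, 180]
  CdoIII CGAACT/3: at [11, 74, 155] ⇒ [14, 77, 158]
  ZebVI ATAGA/2: at [3, 64, 113, 120] ⇒ [5, 66, 115, 122]

Pooled cuts: [5, 14, 25, 46, 58, 66, 77, 90, 100, 104, 112, 115, 122, 128, 132, 139, 150, 158, 172, 180]

Fragment lengths:
  [0,5): 5 bp
  [5,14): 9 bp
  [14,25): 11 bp
  [25,46): 21 bp
  [46,58): 12 bp
  [58,66): 8 bp
  [66,77): 11 bp
  [77,90): 13 bp
  [90,100): 10 bp
  [100,104): 4 bp
  [104,112): 8 bp
  [112,115): 3 bp
  [115,122): 7 bp
  [122,128): 6 bp
  [128,132): 4 bp
  [132,139): 7 bp
  [139,150): 11 bp
  [150,158): 8 bp
  [158,172): 14 bp
  [172,180): 8 bp
  [180,190): 10 bp

[3,4,4,5,6,7,7,8,8,8,8,9,10,10,11,11,11,12,13,14,21]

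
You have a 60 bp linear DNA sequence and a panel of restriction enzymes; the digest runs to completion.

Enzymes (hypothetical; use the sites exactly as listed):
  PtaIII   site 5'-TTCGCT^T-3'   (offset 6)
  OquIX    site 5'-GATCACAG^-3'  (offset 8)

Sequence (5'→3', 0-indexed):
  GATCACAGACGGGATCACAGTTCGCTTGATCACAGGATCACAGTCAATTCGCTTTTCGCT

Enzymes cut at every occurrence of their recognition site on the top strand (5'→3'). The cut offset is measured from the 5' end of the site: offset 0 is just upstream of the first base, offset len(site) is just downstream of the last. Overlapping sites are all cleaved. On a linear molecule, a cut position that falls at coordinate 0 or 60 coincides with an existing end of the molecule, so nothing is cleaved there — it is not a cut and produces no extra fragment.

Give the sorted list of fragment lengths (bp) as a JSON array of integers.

[6,7,8,8,9,10,12]

Scan for sites:
  PtaIII (TTCGCTT, off=6): starts [20, 47] → cuts [26, 53]
  OquIX (GATCACAG, off=8): starts [0, 12, 27, 35] → cuts [8, 20, 35, 43]

All cut coordinates (distinct, sorted): [8, 20, 26, 35, 43, 53]

Fragment lengths:
  [0,8): 8 bp
  [8,20): 12 bp
  [20,26): 6 bp
  [26,35): 9 bp
  [35,43): 8 bp
  [43,53): 10 bp
  [53,60): 7 bp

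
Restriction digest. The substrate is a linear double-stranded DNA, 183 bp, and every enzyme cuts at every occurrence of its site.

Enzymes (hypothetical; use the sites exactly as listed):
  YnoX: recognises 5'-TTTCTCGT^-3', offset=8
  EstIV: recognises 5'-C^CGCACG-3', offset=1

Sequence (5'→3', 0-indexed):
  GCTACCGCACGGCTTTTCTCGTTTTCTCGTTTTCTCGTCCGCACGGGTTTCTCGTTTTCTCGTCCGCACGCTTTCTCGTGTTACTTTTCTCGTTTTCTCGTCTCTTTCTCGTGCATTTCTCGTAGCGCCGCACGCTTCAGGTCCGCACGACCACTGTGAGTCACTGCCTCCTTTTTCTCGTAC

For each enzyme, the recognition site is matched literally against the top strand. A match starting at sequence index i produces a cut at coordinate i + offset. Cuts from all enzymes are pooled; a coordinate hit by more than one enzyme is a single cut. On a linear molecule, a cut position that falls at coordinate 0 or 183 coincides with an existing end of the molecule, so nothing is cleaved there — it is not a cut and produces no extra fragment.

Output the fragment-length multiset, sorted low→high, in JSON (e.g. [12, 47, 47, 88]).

Site scan:
  YnoX (TTTCTCGT, off=8): starts [14, 22, 30, 47, 55, 71, 85, 93, 104, 115, 173] → cuts [22, 30, 38, 55, 63, 79, 93, 101, 112, 123, 181]
  EstIV (CCGCACG, off=1): starts [4, 38, 63, 127, 142] → cuts [5, 39, 64, 128, 143]

Pooled cuts: [5, 22, 30, 38, 39, 55, 63, 64, 79, 93, 101, 112, 123, 128, 143, 181]

Fragment lengths:
  [0,5): 5 bp
  [5,22): 17 bp
  [22,30): 8 bp
  [30,38): 8 bp
  [38,39): 1 bp
  [39,55): 16 bp
  [55,63): 8 bp
  [63,64): 1 bp
  [64,79): 15 bp
  [79,93): 14 bp
  [93,101): 8 bp
  [101,112): 11 bp
  [112,123): 11 bp
  [123,128): 5 bp
  [128,143): 15 bp
  [143,181): 38 bp
  [181,183): 2 bp

[1,1,2,5,5,8,8,8,8,11,11,14,15,15,16,17,38]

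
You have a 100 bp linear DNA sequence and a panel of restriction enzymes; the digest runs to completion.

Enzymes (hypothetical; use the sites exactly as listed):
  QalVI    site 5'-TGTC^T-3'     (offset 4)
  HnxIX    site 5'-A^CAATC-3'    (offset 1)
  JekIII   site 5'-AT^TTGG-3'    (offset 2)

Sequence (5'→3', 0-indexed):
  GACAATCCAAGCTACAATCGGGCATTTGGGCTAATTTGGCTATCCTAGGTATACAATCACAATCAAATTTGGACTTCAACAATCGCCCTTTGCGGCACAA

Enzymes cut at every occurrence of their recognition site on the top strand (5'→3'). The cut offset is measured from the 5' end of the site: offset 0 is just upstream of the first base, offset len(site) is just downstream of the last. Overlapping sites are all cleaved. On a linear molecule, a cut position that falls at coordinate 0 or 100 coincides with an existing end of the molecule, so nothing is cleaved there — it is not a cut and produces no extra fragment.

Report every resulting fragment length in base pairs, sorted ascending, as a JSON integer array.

[2,6,9,10,11,11,12,18,21]

Scan for sites:
  QalVI (TGTCT, off=4): no sites
  HnxIX ACAATC/1: at [1, 13, 52, 58, 78] ⇒ [2, 14, 53, 59, 79]
  JekIII ATTTGG/2: at [23, 33, 66] ⇒ [25, 35, 68]

Pooled cuts: [2, 14, 25, 35, 53, 59, 68, 79]

Fragments:
  [0,2): 2 bp
  [2,14): 12 bp
  [14,25): 11 bp
  [25,35): 10 bp
  [35,53): 18 bp
  [53,59): 6 bp
  [59,68): 9 bp
  [68,79): 11 bp
  [79,100): 21 bp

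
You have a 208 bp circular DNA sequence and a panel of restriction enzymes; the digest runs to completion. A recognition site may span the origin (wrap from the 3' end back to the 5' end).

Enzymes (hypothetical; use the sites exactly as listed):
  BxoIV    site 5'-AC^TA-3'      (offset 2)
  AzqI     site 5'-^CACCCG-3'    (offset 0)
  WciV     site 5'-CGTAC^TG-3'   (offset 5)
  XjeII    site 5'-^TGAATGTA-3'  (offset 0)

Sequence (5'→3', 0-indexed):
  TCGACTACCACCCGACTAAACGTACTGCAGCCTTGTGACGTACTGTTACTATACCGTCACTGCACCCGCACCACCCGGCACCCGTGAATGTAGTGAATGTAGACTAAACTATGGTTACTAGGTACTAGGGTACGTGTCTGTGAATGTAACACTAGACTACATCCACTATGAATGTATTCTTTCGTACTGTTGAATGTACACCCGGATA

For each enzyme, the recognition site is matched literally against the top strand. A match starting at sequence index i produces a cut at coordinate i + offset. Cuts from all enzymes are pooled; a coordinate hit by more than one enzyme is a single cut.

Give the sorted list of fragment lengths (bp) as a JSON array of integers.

[2,3,3,5,5,6,6,7,7,8,8,9,9,9,9,9,11,12,13,15,15,18,19]

Site scan:
  BxoIV (ACTA, off=2): starts [3, 14, 47, 102, 107, 116, 123, 150, 155, 164] → cuts [5, 16, 49, 104, 109, 118, 125, 152, 157, 166]
  AzqI (CACCCG, off=0): starts [8, 62, 71, 78, 198] → cuts [8, 62, 71, 78, 198]
  WciV (CGTACTG, off=5): starts [20, 38, 182] → cuts [25, 43, 187]
  XjeII (TGAATGTA, off=0): starts [84, 93, 140, 168, 190] → cuts [84, 93, 140, 168, 190]

All cut coordinates (distinct, sorted): [5, 8, 16, 25, 43, 49, 62, 71, 78, 84, 93, 104, 109, 118, 125, 140, 152, 157, 166, 168, 187, 190, 198]

Fragments:
  5→8: 3 bp
  8→16: 8 bp
  16→25: 9 bp
  25→43: 18 bp
  43→49: 6 bp
  49→62: 13 bp
  62→71: 9 bp
  71→78: 7 bp
  78→84: 6 bp
  84→93: 9 bp
  93→104: 11 bp
  104→109: 5 bp
  109→118: 9 bp
  118→125: 7 bp
  125→140: 15 bp
  140→152: 12 bp
  152→157: 5 bp
  157→166: 9 bp
  166→168: 2 bp
  168→187: 19 bp
  187→190: 3 bp
  190→198: 8 bp
  198→5 (wrap): 208-198+5 = 15 bp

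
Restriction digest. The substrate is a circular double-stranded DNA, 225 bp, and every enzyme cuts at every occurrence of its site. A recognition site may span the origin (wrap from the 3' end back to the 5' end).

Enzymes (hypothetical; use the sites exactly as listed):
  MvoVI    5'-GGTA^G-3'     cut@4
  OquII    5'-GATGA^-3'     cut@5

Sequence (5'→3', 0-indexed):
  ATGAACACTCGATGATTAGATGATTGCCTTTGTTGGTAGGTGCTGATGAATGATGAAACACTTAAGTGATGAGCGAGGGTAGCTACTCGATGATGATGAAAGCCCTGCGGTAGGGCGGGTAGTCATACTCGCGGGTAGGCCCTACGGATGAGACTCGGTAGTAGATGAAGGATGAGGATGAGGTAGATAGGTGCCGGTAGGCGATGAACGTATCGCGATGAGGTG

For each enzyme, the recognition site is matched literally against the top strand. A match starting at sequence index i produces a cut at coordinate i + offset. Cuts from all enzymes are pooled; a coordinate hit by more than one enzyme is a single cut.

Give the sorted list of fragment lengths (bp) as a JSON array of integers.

Scan for sites:
  MvoVI (GGTAG, off=4): starts [34, 77, 108, 117, 133, 156, 181, 195] → cuts [38, 81, 112, 121, 137, 160, 185, 199]
  OquII (GATGA, off=5): starts [10, 18, 44, 51, 67, 88, 91, 94, 146, 163, 170, 176, 202, 216, 224] → cuts [4, 15, 23, 49, 56, 72, 93, 96, 99, 151, 168, 175, 181, 207, 221]

Pooled cuts: [4, 15, 23, 38, 49, 56, 72, 81, 93, 96, 99, 112, 121, 137, 151, 160, 168, 175, 181, 185, 199, 207, 221]

Fragment lengths:
  4→15: 11 bp
  15→23: 8 bp
  23→38: 15 bp
  38→49: 11 bp
  49→56: 7 bp
  56→72: 16 bp
  72→81: 9 bp
  81→93: 12 bp
  93→96: 3 bp
  96→99: 3 bp
  99→112: 13 bp
  112→121: 9 bp
  121→137: 16 bp
  137→151: 14 bp
  151→160: 9 bp
  160→168: 8 bp
  168→175: 7 bp
  175→181: 6 bp
  181→185: 4 bp
  185→199: 14 bp
  199→207: 8 bp
  207→221: 14 bp
  221→4 (wrap): 225-221+4 = 8 bp

[3,3,4,6,7,7,8,8,8,8,9,9,9,11,11,12,13,14,14,14,15,16,16]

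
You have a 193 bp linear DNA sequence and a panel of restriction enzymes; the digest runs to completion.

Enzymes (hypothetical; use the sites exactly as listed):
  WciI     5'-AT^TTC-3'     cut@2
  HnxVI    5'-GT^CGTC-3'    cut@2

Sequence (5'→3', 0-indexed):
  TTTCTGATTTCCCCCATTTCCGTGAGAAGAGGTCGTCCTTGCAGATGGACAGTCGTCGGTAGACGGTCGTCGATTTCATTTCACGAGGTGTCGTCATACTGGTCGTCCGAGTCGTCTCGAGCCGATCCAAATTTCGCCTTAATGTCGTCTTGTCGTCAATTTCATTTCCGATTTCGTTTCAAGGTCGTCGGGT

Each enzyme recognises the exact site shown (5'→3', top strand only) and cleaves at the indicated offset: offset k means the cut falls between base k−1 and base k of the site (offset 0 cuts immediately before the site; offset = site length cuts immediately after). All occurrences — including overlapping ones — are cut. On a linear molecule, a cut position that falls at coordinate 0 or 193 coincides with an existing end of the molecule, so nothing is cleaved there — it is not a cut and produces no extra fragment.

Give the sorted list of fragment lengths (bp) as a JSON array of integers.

Per-enzyme occurrences:
  WciI ATTTC/2: at [6, 15, 72, 77, 130, 158, 163, 170] ⇒ [8, 17, 74, 79, 132, 160, 165, 172]
  HnxVI GTCGTC/2: at [31, 51, 65, 89, 101, 110, 143, 151, 183] ⇒ [33, 53, 67, 91, 103, 112, 145, 153, 185]

All cut coordinates (distinct, sorted): [8, 17, 33, 53, 67, 74, 79, 91, 103, 112, 132, 145, 153, 160, 165, 172, 185]

Fragments:
  [0,8): 8 bp
  [8,17): 9 bp
  [17,33): 16 bp
  [33,53): 20 bp
  [53,67): 14 bp
  [67,74): 7 bp
  [74,79): 5 bp
  [79,91): 12 bp
  [91,103): 12 bp
  [103,112): 9 bp
  [112,132): 20 bp
  [132,145): 13 bp
  [145,153): 8 bp
  [153,160): 7 bp
  [160,165): 5 bp
  [165,172): 7 bp
  [172,185): 13 bp
  [185,193): 8 bp

[5,5,7,7,7,8,8,8,9,9,12,12,13,13,14,16,20,20]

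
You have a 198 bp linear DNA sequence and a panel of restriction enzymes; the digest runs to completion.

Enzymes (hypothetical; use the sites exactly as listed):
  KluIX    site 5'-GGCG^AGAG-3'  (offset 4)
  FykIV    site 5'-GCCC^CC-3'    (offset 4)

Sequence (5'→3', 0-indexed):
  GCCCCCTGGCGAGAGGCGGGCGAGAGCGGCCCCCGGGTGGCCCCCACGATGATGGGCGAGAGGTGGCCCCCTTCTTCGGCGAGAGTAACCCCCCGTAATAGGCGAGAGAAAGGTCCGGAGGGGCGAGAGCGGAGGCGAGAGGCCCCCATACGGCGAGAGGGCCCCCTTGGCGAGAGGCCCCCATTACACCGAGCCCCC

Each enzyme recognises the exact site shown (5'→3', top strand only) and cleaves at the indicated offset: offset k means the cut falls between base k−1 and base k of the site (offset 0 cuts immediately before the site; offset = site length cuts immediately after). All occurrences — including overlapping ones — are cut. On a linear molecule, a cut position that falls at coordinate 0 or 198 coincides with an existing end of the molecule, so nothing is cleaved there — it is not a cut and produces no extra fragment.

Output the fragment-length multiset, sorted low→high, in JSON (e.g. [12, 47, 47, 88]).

Scan for sites:
  KluIX (GGCGAGAG, off=4): starts [7, 18, 54, 77, 100, 121, 133, 151, 168] → cuts [11, 22, 58, 81, 104, 125, 137, 155, 172]
  FykIV (GCCCCC, off=4): starts [0, 28, 39, 65, 141, 160, 176, 192] → cuts [4, 32, 43, 69, 145, 164, 180, 196]

Pooled cuts: [4, 11, 22, 32, 43, 58, 69, 81, 104, 125, 137, 145, 155, 164, 172, 180, 196]

Fragment lengths:
  [0,4): 4 bp
  [4,11): 7 bp
  [11,22): 11 bp
  [22,32): 10 bp
  [32,43): 11 bp
  [43,58): 15 bp
  [58,69): 11 bp
  [69,81): 12 bp
  [81,104): 23 bp
  [104,125): 21 bp
  [125,137): 12 bp
  [137,145): 8 bp
  [145,155): 10 bp
  [155,164): 9 bp
  [164,172): 8 bp
  [172,180): 8 bp
  [180,196): 16 bp
  [196,198): 2 bp

[2,4,7,8,8,8,9,10,10,11,11,11,12,12,15,16,21,23]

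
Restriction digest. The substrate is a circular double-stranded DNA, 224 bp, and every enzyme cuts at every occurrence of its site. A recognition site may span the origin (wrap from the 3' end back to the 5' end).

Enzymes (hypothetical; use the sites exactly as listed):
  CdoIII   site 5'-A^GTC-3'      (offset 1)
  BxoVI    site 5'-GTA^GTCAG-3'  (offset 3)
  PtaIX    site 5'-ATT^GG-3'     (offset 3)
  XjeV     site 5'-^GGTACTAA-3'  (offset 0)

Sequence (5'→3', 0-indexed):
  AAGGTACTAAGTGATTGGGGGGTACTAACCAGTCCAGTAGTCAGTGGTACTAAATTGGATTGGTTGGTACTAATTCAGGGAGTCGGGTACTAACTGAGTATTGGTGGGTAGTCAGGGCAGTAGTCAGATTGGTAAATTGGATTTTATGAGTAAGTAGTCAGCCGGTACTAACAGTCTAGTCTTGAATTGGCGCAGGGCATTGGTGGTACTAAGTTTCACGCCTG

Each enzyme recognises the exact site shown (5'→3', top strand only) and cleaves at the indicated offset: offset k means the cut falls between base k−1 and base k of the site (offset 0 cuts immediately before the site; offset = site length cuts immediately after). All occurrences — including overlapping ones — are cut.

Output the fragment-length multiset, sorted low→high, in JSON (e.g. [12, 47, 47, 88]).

Per-enzyme occurrences:
  CdoIII AGTC/1: at [30, 38, 80, 109, 121, 155, 172, 177] ⇒ [31, 39, 81, 110, 122, 156, 173, 178]
  BxoVI GTAGTCAG/3: at [36, 107, 119, 153] ⇒ [39, 110, 122, 156]
  PtaIX ATTGG/3: at [13, 53, 58, 99, 127, 135, 185, 198] ⇒ [16, 56, 61, 102, 130, 138, 188, 201]
  XjeV GGTACTAA/0: at [2, 20, 45, 65, 85, 163, 204] ⇒ [2, 20, 45, 65, 85, 163, 204]

All cut coordinates (distinct, sorted): [2, 16, 20, 31, 39, 45, 56, 61, 65, 81, 85, 102, 110, 122, 130, 138, 156, 163, 173, 178, 188, 201, 204]

Fragment lengths:
  2→16: 14 bp
  16→20: 4 bp
  20→31: 11 bp
  31→39: 8 bp
  39→45: 6 bp
  45→56: 11 bp
  56→61: 5 bp
  61→65: 4 bp
  65→81: 16 bp
  81→85: 4 bp
  85→102: 17 bp
  102→110: 8 bp
  110→122: 12 bp
  122→130: 8 bp
  130→138: 8 bp
  138→156: 18 bp
  156→163: 7 bp
  163→173: 10 bp
  173→178: 5 bp
  178→188: 10 bp
  188→201: 13 bp
  201→204: 3 bp
  204→2 (wrap): 224-204+2 = 22 bp

[3,4,4,4,5,5,6,7,8,8,8,8,10,10,11,11,12,13,14,16,17,18,22]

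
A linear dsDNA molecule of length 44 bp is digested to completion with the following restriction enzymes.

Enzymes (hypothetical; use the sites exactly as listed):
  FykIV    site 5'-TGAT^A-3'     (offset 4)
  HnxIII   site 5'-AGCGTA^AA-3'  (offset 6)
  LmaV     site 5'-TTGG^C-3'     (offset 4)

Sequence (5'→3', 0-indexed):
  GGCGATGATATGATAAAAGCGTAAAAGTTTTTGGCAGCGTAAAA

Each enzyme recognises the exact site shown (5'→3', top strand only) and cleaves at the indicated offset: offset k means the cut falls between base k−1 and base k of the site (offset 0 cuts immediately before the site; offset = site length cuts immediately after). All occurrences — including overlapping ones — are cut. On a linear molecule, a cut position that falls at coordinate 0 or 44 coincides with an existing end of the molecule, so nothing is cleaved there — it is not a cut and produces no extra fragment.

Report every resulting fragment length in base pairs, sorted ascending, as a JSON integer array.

Per-enzyme occurrences:
  FykIV TGATA/4: at [5, 10] ⇒ [9, 14]
  HnxIII AGCGTAAA/6: at [17, 35] ⇒ [23, 41]
  LmaV TTGGC/4: at [30] ⇒ [34]

All cut coordinates (distinct, sorted): [9, 14, 23, 34, 41]

Fragments:
  [0,9): 9 bp
  [9,14): 5 bp
  [14,23): 9 bp
  [23,34): 11 bp
  [34,41): 7 bp
  [41,44): 3 bp

[3,5,7,9,9,11]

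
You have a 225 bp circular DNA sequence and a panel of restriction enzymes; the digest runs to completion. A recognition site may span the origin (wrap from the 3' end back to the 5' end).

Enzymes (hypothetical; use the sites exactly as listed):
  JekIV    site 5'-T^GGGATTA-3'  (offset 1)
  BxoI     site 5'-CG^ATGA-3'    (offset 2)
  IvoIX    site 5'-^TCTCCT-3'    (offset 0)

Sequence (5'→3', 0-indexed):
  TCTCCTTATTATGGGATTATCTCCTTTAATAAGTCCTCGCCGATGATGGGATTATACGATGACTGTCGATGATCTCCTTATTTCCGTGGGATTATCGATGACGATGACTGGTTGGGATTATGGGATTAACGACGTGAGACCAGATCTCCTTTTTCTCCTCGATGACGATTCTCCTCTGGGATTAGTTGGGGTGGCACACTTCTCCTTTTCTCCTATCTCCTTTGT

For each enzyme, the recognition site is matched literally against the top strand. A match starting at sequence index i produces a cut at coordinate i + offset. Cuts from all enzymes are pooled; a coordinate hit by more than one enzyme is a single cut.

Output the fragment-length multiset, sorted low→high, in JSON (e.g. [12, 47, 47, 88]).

[4,5,6,7,7,8,8,8,8,8,9,10,10,10,10,11,12,15,23,23,23]

Site scan:
  JekIV (TGGGATTA, off=1): starts [11, 46, 86, 112, 120, 176] → cuts [12, 47, 87, 113, 121, 177]
  BxoI (CGATGA, off=2): starts [40, 56, 66, 95, 101, 159] → cuts [42, 58, 68, 97, 103, 161]
  IvoIX (TCTCCT, off=0): starts [0, 19, 72, 144, 153, 169, 200, 208, 215] → cuts [0, 19, 72, 144, 153, 169, 200, 208, 215]

All cut coordinates (distinct, sorted): [0, 12, 19, 42, 47, 58, 68, 72, 87, 97, 103, 113, 121, 144, 153, 161, 169, 177, 200, 208, 215]

Fragments:
  0→12: 12 bp
  12→19: 7 bp
  19→42: 23 bp
  42→47: 5 bp
  47→58: 11 bp
  58→68: 10 bp
  68→72: 4 bp
  72→87: 15 bp
  87→97: 10 bp
  97→103: 6 bp
  103→113: 10 bp
  113→121: 8 bp
  121→144: 23 bp
  144→153: 9 bp
  153→161: 8 bp
  161→169: 8 bp
  169→177: 8 bp
  177→200: 23 bp
  200→208: 8 bp
  208→215: 7 bp
  215→0 (wrap): 225-215+0 = 10 bp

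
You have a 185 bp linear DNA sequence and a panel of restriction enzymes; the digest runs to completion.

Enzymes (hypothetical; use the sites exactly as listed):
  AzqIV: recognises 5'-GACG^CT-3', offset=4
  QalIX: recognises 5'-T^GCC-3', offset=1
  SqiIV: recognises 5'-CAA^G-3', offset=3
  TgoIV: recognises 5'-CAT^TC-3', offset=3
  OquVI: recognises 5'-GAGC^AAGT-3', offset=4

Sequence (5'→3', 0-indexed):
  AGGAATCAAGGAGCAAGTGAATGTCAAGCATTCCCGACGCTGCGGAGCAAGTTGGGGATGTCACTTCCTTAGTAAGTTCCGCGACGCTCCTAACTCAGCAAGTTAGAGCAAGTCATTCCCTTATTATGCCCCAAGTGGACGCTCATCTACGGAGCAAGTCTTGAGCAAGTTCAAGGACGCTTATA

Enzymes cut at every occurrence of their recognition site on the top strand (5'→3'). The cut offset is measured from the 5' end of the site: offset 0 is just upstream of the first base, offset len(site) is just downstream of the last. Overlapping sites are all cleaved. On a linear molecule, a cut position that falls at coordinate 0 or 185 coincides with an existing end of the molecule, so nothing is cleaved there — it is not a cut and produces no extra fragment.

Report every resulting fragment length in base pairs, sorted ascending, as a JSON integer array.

Site scan:
  AzqIV (GACGCT, off=4): starts [35, 82, 137, 175] → cuts [39, 86, 141, 179]
  QalIX (TGCC, off=1): starts [126] → cuts [127]
  SqiIV (CAAG, off=3): starts [6, 13, 24, 47, 98, 108, 131, 154, 165, 171] → cuts [9, 16, 27, 50, 101, 111, 134, 157, 168, 174]
  TgoIV (CATTC, off=3): starts [28, 113] → cuts [31, 116]
  OquVI (GAGCAAGT, off=4): starts [10, 44, 105, 151, 162] → cuts [14, 48, 109, 155, 166]

All cut coordinates (distinct, sorted): [9, 14, 16, 27, 31, 39, 48, 50, 86, 101, 109, 111, 116, 127, 134, 141, 155, 157, 166, 168, 174, 179]

Fragment lengths:
  [0,9): 9 bp
  [9,14): 5 bp
  [14,16): 2 bp
  [16,27): 11 bp
  [27,31): 4 bp
  [31,39): 8 bp
  [39,48): 9 bp
  [48,50): 2 bp
  [50,86): 36 bp
  [86,101): 15 bp
  [101,109): 8 bp
  [109,111): 2 bp
  [111,116): 5 bp
  [116,127): 11 bp
  [127,134): 7 bp
  [134,141): 7 bp
  [141,155): 14 bp
  [155,157): 2 bp
  [157,166): 9 bp
  [166,168): 2 bp
  [168,174): 6 bp
  [174,179): 5 bp
  [179,185): 6 bp

[2,2,2,2,2,4,5,5,5,6,6,7,7,8,8,9,9,9,11,11,14,15,36]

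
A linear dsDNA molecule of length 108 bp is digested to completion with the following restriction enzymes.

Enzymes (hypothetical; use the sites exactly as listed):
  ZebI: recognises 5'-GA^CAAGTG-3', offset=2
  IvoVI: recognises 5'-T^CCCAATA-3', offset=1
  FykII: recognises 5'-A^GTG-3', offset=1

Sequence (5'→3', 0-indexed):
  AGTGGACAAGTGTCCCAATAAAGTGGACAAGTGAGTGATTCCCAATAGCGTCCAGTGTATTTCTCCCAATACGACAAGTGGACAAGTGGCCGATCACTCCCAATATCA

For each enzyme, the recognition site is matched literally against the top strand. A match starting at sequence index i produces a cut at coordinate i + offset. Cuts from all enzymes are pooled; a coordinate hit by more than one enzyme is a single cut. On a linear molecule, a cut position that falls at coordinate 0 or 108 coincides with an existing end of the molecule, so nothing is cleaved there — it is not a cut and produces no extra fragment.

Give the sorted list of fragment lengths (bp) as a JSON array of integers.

Per-enzyme occurrences:
  ZebI (GACAAGTG, off=2): starts [4, 25, 72, 80] → cuts [6, 27, 74, 82]
  IvoVI (TCCCAATA, off=1): starts [12, 39, 63, 97] → cuts [13, 40, 64, 98]
  FykII (AGTG, off=1): starts [0, 8, 21, 29, 33, 53, 76, 84] → cuts [1, 9, 22, 30, 34, 54, 77, 85]

Pooled cuts: [1, 6, 9, 13, 22, 27, 30, 34, 40, 54, 64, 74, 77, 82, 85, 98]

Fragments:
  [0,1): 1 bp
  [1,6): 5 bp
  [6,9): 3 bp
  [9,13): 4 bp
  [13,22): 9 bp
  [22,27): 5 bp
  [27,30): 3 bp
  [30,34): 4 bp
  [34,40): 6 bp
  [40,54): 14 bp
  [54,64): 10 bp
  [64,74): 10 bp
  [74,77): 3 bp
  [77,82): 5 bp
  [82,85): 3 bp
  [85,98): 13 bp
  [98,108): 10 bp

[1,3,3,3,3,4,4,5,5,5,6,9,10,10,10,13,14]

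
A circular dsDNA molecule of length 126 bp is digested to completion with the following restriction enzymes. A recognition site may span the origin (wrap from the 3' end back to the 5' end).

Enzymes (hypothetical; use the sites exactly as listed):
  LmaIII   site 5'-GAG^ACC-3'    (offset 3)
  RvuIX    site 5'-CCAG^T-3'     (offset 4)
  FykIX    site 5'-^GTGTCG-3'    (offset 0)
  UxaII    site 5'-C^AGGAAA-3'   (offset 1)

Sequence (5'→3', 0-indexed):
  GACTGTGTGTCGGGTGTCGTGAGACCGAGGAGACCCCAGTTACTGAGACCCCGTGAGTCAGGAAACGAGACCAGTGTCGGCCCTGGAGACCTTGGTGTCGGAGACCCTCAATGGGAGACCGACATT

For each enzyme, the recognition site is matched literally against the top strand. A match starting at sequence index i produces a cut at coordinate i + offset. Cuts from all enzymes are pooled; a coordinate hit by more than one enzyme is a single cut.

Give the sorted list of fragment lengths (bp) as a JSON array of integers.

[1,4,6,7,7,8,9,9,10,10,12,14,14,15]

Site scan:
  LmaIII GAGACC/3: at [20, 29, 44, 66, 85, 100, 114] ⇒ [23, 32, 47, 69, 88, 103, 117]
  RvuIX CCAGT/4: at [35, 70] ⇒ [39, 74]
  FykIX GTGTCG/0: at [6, 13, 73, 94] ⇒ [6, 13, 73, 94]
  UxaII CAGGAAA/1: at [58] ⇒ [59]

All cut coordinates (distinct, sorted): [6, 13, 23, 32, 39, 47, 59, 69, 73, 74, 88, 94, 103, 117]

Fragments:
  6→13: 7 bp
  13→23: 10 bp
  23→32: 9 bp
  32→39: 7 bp
  39→47: 8 bp
  47→59: 12 bp
  59→69: 10 bp
  69→73: 4 bp
  73→74: 1 bp
  74→88: 14 bp
  88→94: 6 bp
  94→103: 9 bp
  103→117: 14 bp
  117→6 (wrap): 126-117+6 = 15 bp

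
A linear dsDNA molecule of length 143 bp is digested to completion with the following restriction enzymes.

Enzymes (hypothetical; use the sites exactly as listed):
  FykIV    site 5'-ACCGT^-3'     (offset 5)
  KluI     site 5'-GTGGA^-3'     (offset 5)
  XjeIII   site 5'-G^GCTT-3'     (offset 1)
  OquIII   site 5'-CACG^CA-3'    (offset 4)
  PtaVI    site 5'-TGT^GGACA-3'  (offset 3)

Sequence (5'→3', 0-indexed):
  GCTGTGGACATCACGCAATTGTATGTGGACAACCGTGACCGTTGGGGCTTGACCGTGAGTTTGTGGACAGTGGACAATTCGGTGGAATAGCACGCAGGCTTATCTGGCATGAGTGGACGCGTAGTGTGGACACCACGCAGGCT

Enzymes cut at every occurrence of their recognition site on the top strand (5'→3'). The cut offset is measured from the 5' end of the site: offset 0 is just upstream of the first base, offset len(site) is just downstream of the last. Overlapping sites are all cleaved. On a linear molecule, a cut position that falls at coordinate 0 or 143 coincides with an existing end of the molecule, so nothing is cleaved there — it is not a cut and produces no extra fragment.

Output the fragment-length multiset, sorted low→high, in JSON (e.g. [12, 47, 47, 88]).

[3,3,3,3,3,4,5,6,6,7,7,7,7,8,8,10,10,11,12,20]

Scan for sites:
  FykIV (ACCGT, off=5): starts [31, 37, 51] → cuts [36, 42, 56]
  KluI (GTGGA, off=5): starts [3, 24, 62, 69, 81, 112, 125] → cuts [8, 29, 67, 74, 86, 117, 130]
  XjeIII (GGCTT, off=1): starts [45, 96] → cuts [46, 97]
  OquIII (CACGCA, off=4): starts [11, 90, 133] → cuts [15, 94, 137]
  PtaVI (TGTGGACA, off=3): starts [2, 23, 61, 124] → cuts [5, 26, 64, 127]

Pooled cuts: [5, 8, 15, 26, 29, 36, 42, 46, 56, 64, 67, 74, 86, 94, 97, 117, 127, 130, 137]

Fragments:
  [0,5): 5 bp
  [5,8): 3 bp
  [8,15): 7 bp
  [15,26): 11 bp
  [26,29): 3 bp
  [29,36): 7 bp
  [36,42): 6 bp
  [42,46): 4 bp
  [46,56): 10 bp
  [56,64): 8 bp
  [64,67): 3 bp
  [67,74): 7 bp
  [74,86): 12 bp
  [86,94): 8 bp
  [94,97): 3 bp
  [97,117): 20 bp
  [117,127): 10 bp
  [127,130): 3 bp
  [130,137): 7 bp
  [137,143): 6 bp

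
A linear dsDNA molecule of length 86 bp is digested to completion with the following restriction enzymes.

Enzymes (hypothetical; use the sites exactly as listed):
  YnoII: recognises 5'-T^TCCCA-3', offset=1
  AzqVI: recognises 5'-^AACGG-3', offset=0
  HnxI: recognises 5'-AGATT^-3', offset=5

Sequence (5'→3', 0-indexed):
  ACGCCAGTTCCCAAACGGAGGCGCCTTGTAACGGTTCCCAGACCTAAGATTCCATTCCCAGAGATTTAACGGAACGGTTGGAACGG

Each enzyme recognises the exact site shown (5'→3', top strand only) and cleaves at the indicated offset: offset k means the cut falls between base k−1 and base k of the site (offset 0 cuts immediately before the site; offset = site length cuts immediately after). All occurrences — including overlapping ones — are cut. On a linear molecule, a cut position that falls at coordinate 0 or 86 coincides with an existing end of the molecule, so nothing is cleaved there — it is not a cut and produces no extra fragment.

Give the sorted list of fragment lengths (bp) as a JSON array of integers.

Site scan:
  YnoII (TTCCCA, off=1): starts [7, 34, 54] → cuts [8, 35, 55]
  AzqVI (AACGG, off=0): starts [13, 29, 67, 72, 81] → cuts [13, 29, 67, 72, 81]
  HnxI (AGATT, off=5): starts [46, 61] → cuts [51, 66]

Pooled cuts: [8, 13, 29, 35, 51, 55, 66, 67, 72, 81]

Fragments:
  [0,8): 8 bp
  [8,13): 5 bp
  [13,29): 16 bp
  [29,35): 6 bp
  [35,51): 16 bp
  [51,55): 4 bp
  [55,66): 11 bp
  [66,67): 1 bp
  [67,72): 5 bp
  [72,81): 9 bp
  [81,86): 5 bp

[1,4,5,5,5,6,8,9,11,16,16]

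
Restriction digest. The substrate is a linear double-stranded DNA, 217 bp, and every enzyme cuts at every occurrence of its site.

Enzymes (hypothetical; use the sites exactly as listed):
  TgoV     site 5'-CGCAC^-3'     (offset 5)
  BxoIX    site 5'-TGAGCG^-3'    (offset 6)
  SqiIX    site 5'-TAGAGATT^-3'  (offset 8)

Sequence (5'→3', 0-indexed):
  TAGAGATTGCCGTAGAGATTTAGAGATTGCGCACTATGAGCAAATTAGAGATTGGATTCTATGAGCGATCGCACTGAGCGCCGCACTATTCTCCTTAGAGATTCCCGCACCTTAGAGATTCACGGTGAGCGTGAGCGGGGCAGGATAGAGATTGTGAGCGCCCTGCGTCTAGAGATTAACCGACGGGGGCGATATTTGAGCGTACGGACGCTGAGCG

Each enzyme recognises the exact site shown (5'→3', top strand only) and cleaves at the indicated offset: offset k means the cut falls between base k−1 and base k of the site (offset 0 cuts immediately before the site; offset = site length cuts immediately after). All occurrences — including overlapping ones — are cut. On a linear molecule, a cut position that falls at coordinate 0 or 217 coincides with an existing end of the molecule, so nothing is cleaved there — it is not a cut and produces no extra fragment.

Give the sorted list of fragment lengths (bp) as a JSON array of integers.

[6,6,6,6,7,7,7,8,8,10,11,12,14,15,16,17,17,19,25]

Per-enzyme occurrences:
  TgoV CGCAC/5: at [29, 69, 81, 105] ⇒ [34, 74, 86, 110]
  BxoIX TGAGCG/6: at [61, 74, 125, 131, 154, 196, 211] ⇒ [67, 80, 131, 137, 160, 202] (position 217 is a terminus of the linear molecule — no cut)
  SqiIX TAGAGATT/8: at [0, 12, 20, 45, 95, 112, 145, 169] ⇒ [8, 20, 28, 53, 103, 120, 153, 177]

All cut coordinates (distinct, sorted): [8, 20, 28, 34, 53, 67, 74, 80, 86, 103, 110, 120, 131, 137, 153, 160, 177, 202]

Fragments:
  [0,8): 8 bp
  [8,20): 12 bp
  [20,28): 8 bp
  [28,34): 6 bp
  [34,53): 19 bp
  [53,67): 14 bp
  [67,74): 7 bp
  [74,80): 6 bp
  [80,86): 6 bp
  [86,103): 17 bp
  [103,110): 7 bp
  [110,120): 10 bp
  [120,131): 11 bp
  [131,137): 6 bp
  [137,153): 16 bp
  [153,160): 7 bp
  [160,177): 17 bp
  [177,202): 25 bp
  [202,217): 15 bp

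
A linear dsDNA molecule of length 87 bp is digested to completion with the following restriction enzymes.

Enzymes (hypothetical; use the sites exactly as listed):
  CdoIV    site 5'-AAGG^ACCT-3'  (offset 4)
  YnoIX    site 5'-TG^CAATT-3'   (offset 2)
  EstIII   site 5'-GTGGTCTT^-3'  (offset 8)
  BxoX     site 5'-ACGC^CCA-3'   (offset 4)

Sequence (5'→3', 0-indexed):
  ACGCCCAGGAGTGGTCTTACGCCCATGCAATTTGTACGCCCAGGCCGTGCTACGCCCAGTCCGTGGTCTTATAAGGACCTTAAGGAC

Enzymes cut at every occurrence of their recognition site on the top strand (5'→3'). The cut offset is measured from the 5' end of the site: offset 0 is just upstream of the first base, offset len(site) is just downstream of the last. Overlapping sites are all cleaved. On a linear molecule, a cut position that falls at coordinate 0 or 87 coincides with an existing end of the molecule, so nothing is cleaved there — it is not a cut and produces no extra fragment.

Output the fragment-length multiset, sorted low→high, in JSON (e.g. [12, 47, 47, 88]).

Scan for sites:
  CdoIV AAGGACCT/4: at [72] ⇒ [76]
  YnoIX TGCAATT/2: at [25] ⇒ [27]
  EstIII GTGGTCTT/8: at [10, 62] ⇒ [18, 70]
  BxoX ACGCCCA/4: at [0, 18, 35, 51] ⇒ [4, 22, 39, 55]

All cut coordinates (distinct, sorted): [4, 18, 22, 27, 39, 55, 70, 76]

Fragments:
  [0,4): 4 bp
  [4,18): 14 bp
  [18,22): 4 bp
  [22,27): 5 bp
  [27,39): 12 bp
  [39,55): 16 bp
  [55,70): 15 bp
  [70,76): 6 bp
  [76,87): 11 bp

[4,4,5,6,11,12,14,15,16]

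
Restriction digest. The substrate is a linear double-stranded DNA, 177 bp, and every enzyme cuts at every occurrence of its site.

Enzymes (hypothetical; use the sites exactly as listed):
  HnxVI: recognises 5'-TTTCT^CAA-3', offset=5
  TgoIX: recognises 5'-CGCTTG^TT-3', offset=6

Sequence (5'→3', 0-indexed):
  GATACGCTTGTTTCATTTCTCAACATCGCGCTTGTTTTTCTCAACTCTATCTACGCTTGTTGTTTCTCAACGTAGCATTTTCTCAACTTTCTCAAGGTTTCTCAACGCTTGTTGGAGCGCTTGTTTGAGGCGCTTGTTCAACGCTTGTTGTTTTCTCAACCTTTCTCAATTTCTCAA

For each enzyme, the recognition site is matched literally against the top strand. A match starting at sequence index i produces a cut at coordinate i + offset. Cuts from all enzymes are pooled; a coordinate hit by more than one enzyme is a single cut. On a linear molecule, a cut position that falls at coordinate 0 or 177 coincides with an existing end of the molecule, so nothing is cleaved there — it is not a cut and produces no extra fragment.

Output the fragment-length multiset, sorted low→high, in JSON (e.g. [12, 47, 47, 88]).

Scan for sites:
  HnxVI TTTCTCAA/5: at [15, 36, 62, 78, 87, 97, 151, 161, 169] ⇒ [20, 41, 67, 83, 92, 102, 156, 166, 174]
  TgoIX CGCTTGTT/6: at [4, 28, 53, 105, 117, 130, 141] ⇒ [10, 34, 59, 111, 123, 136, 147]

Pooled cuts: [10, 20, 34, 41, 59, 67, 83, 92, 102, 111, 123, 136, 147, 156, 166, 174]

Fragments:
  [0,10): 10 bp
  [10,20): 10 bp
  [20,34): 14 bp
  [34,41): 7 bp
  [41,59): 18 bp
  [59,67): 8 bp
  [67,83): 16 bp
  [83,92): 9 bp
  [92,102): 10 bp
  [102,111): 9 bp
  [111,123): 12 bp
  [123,136): 13 bp
  [136,147): 11 bp
  [147,156): 9 bp
  [156,166): 10 bp
  [166,174): 8 bp
  [174,177): 3 bp

[3,7,8,8,9,9,9,10,10,10,10,11,12,13,14,16,18]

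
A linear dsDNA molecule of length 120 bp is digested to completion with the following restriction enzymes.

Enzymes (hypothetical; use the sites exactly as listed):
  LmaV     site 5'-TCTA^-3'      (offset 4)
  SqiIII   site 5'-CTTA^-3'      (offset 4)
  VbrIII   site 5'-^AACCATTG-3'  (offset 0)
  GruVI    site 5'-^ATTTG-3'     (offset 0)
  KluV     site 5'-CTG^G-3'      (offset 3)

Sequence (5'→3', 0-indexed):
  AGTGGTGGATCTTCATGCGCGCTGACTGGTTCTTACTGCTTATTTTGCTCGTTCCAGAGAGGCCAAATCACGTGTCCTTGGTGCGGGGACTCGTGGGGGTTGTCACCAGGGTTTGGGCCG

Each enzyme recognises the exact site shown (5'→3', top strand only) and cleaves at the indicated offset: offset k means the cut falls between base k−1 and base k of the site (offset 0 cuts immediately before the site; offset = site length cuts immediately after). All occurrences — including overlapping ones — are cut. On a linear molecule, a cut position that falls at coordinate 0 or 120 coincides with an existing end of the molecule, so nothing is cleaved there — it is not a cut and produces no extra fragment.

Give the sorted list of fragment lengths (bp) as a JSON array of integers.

[7,7,28,78]

Site scan:
  LmaV (TCTA, off=4): no sites
  SqiIII (CTTA, off=4): starts [31, 38] → cuts [35, 42]
  VbrIII (AACCATTG, off=0): no sites
  GruVI (ATTTG, off=0): no sites
  KluV (CTGG, off=3): starts [25] → cuts [28]

Pooled cuts: [28, 35, 42]

Fragment lengths:
  [0,28): 28 bp
  [28,35): 7 bp
  [35,42): 7 bp
  [42,120): 78 bp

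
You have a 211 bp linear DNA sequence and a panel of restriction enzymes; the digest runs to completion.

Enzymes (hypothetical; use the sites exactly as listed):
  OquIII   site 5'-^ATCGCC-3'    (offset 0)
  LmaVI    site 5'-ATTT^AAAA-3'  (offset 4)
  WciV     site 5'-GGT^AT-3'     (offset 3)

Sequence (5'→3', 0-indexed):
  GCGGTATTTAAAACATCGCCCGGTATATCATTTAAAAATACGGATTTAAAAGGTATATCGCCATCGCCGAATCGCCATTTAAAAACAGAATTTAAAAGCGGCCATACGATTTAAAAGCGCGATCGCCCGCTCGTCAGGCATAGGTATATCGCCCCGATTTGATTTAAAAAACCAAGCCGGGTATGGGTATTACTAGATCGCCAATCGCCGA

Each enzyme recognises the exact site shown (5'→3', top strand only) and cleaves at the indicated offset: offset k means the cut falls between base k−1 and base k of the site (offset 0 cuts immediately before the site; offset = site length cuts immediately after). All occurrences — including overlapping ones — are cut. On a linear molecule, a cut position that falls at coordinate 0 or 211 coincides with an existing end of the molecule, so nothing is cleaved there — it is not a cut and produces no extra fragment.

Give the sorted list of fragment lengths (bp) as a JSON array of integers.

[2,2,4,5,5,6,6,7,7,8,8,8,9,9,10,10,13,14,17,18,19,24]

Scan for sites:
  OquIII (ATCGCC, off=0): starts [14, 56, 62, 70, 121, 147, 196, 203] → cuts [14, 56, 62, 70, 121, 147, 196, 203]
  LmaVI (ATTTAAAA, off=4): starts [5, 29, 43, 76, 89, 108, 161] → cuts [9, 33, 47, 80, 93, 112, 165]
  WciV (GGTAT, off=3): starts [2, 21, 51, 142, 179, 185] → cuts [5, 24, 54, 145, 182, 188]

All cut coordinates (distinct, sorted): [5, 9, 14, 24, 33, 47, 54, 56, 62, 70, 80, 93, 112, 121, 145, 147, 165, 182, 188, 196, 203]

Fragments:
  [0,5): 5 bp
  [5,9): 4 bp
  [9,14): 5 bp
  [14,24): 10 bp
  [24,33): 9 bp
  [33,47): 14 bp
  [47,54): 7 bp
  [54,56): 2 bp
  [56,62): 6 bp
  [62,70): 8 bp
  [70,80): 10 bp
  [80,93): 13 bp
  [93,112): 19 bp
  [112,121): 9 bp
  [121,145): 24 bp
  [145,147): 2 bp
  [147,165): 18 bp
  [165,182): 17 bp
  [182,188): 6 bp
  [188,196): 8 bp
  [196,203): 7 bp
  [203,211): 8 bp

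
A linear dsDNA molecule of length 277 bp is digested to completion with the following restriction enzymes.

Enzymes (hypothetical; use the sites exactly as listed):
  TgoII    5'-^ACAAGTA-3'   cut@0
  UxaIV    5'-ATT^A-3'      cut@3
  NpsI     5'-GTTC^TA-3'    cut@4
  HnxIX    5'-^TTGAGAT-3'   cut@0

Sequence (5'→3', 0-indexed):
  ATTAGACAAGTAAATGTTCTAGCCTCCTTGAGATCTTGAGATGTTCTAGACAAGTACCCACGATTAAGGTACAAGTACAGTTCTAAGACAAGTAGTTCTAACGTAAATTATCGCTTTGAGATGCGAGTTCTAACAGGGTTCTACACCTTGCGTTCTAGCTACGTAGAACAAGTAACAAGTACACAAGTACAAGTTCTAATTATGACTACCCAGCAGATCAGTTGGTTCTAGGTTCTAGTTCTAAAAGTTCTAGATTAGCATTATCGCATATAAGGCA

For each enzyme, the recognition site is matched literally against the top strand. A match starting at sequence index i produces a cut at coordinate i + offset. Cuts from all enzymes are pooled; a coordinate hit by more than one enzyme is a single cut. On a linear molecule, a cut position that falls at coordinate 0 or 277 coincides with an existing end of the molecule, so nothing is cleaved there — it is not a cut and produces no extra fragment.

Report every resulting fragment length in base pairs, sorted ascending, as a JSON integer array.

Scan for sites:
  TgoII (ACAAGTA, off=0): starts [5, 49, 70, 87, 167, 174, 182] → cuts [5, 49, 70, 87, 167, 174, 182]
  UxaIV (ATTA, off=3): starts [0, 62, 106, 198, 253, 259] → cuts [3, 65, 109, 201, 256, 262]
  NpsI (GTTCTA, off=4): starts [15, 42, 79, 94, 126, 137, 151, 192, 224, 231, 237, 246] → cuts [19, 46, 83, 98, 130, 141, 155, 196, 228, 235, 241, 250]
  HnxIX (TTGAGAT, off=0): starts [27, 35, 115] → cuts [27, 35, 115]

All cut coordinates (distinct, sorted): [3, 5, 19, 27, 35, 46, 49, 65, 70, 83, 87, 98, 109, 115, 130, 141, 155, 167, 174, 182, 196, 201, 228, 235, 241, 250, 256, 262]

Fragment lengths:
  [0,3): 3 bp
  [3,5): 2 bp
  [5,19): 14 bp
  [19,27): 8 bp
  [27,35): 8 bp
  [35,46): 11 bp
  [46,49): 3 bp
  [49,65): 16 bp
  [65,70): 5 bp
  [70,83): 13 bp
  [83,87): 4 bp
  [87,98): 11 bp
  [98,109): 11 bp
  [109,115): 6 bp
  [115,130): 15 bp
  [130,141): 11 bp
  [141,155): 14 bp
  [155,167): 12 bp
  [167,174): 7 bp
  [174,182): 8 bp
  [182,196): 14 bp
  [196,201): 5 bp
  [201,228): 27 bp
  [228,235): 7 bp
  [235,241): 6 bp
  [241,250): 9 bp
  [250,256): 6 bp
  [256,262): 6 bp
  [262,277): 15 bp

[2,3,3,4,5,5,6,6,6,6,7,7,8,8,8,9,11,11,11,11,12,13,14,14,14,15,15,16,27]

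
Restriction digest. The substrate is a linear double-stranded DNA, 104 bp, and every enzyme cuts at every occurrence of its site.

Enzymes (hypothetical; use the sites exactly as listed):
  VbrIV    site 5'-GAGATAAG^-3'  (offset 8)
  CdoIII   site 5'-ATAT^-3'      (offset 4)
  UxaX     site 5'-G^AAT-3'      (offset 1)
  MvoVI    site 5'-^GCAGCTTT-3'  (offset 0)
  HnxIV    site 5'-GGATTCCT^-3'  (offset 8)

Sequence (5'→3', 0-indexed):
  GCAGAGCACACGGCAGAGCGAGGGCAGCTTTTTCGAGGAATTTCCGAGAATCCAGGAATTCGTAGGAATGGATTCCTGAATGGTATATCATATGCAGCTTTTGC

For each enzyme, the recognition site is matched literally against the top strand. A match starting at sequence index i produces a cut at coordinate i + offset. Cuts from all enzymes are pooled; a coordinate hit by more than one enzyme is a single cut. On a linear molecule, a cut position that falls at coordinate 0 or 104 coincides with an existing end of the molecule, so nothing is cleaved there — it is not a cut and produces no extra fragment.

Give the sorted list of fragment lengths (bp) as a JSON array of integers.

Scan for sites:
  VbrIV (GAGATAAG, off=8): no sites
  CdoIII ATAT/4: at [84, 89] ⇒ [88, 93]
  UxaX GAAT/1: at [37, 47, 55, 65, 77] ⇒ [38, 48, 56, 66, 78]
  MvoVI GCAGCTTT/0: at [23, 93] ⇒ [23, 93]
  HnxIV GGATTCCT/8: at [69] ⇒ [77]

All cut coordinates (distinct, sorted): [23, 38, 48, 56, 66, 77, 78, 88, 93]

Fragments:
  [0,23): 23 bp
  [23,38): 15 bp
  [38,48): 10 bp
  [48,56): 8 bp
  [56,66): 10 bp
  [66,77): 11 bp
  [77,78): 1 bp
  [78,88): 10 bp
  [88,93): 5 bp
  [93,104): 11 bp

[1,5,8,10,10,10,11,11,15,23]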